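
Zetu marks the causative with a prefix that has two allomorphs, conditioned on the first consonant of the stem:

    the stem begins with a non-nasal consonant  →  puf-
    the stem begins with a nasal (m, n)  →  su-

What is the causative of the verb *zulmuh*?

The first consonant of *zulmuh* is /z/, which is non-nasal, so the prefix is puf-, giving *pufzulmuh*.

pufzulmuh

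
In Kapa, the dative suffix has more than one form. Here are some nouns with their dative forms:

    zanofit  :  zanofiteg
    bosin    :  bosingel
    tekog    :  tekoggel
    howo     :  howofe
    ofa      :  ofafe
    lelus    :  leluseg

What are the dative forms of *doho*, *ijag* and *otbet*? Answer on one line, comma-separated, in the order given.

The suffix is conditioned by the final sound: -eg when the stem ends in a voiceless consonant (*zanofit*, *lelus*); -gel when the stem ends in a voiced consonant (*bosin*, *tekog*); -fe when the stem ends in a vowel (*howo*, *ofa*).
*doho*: final sound = /o/, a vowel → -fe → *dohofe*.
*ijag*: final sound = /g/, a voiced consonant → -gel → *ijaggel*.
*otbet* — final sound /t/ (a voiceless consonant) → -eg → *otbeteg*.

dohofe, ijaggel, otbeteg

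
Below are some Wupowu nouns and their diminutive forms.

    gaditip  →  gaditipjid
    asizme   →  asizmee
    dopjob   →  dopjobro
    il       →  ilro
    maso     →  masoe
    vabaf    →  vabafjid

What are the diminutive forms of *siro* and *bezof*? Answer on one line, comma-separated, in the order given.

The alternation tracks the final sound of the stem — -jid when the stem ends in a voiceless consonant (*gaditip*, *vabaf*); -ro when the stem ends in a voiced consonant (*dopjob*, *il*); -e when the stem ends in a vowel (*asizme*, *maso*).
Since the final sound of *siro* is /o/ (a vowel), it takes -e, giving *siroe*.
*bezof*: final sound = /f/, a voiceless consonant → -jid → *bezofjid*.

siroe, bezofjid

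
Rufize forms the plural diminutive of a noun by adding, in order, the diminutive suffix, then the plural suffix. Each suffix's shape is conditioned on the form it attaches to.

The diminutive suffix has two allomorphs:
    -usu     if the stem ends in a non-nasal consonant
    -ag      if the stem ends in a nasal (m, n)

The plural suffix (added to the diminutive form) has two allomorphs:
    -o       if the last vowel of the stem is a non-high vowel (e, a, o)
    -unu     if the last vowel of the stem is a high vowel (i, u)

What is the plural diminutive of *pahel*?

pahelusuunu

*pahel* — final consonant /l/ (non-nasal) → -usu → *pahelusu*.
The diminutive form *pahelusu*: last vowel = /u/, a high vowel → -unu → *pahelusuunu*.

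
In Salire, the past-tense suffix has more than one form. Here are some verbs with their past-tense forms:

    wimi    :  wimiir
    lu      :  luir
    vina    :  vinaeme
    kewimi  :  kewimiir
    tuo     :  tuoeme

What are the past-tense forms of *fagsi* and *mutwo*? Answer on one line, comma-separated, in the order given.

fagsiir, mutwoeme

The pattern is height harmony: -ir when the last vowel of the stem is a high vowel (*wimi*, *lu*, *kewimi*); -eme when the last vowel of the stem is a non-high vowel (*vina*, *tuo*).
*fagsi*: last vowel = /i/, a high vowel → -ir → *fagsiir*.
The last vowel of *mutwo* is /o/, which is a non-high vowel, so the suffix is -eme, giving *mutwoeme*.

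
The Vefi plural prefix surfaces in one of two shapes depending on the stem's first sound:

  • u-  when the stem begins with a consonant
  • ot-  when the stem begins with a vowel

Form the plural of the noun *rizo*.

urizo

The first sound of *rizo* is /r/, which is a consonant, so the prefix is u-, giving *urizo*.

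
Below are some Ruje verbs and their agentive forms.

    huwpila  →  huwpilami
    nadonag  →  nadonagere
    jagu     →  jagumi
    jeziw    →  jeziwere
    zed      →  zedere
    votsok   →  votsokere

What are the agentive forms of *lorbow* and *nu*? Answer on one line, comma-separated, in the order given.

The alternation tracks the final sound of the stem — -ere when the stem ends in a consonant (*nadonag*, *jeziw*, *zed*, *votsok*); -mi when the stem ends in a vowel (*huwpila*, *jagu*).
*lorbow*: final sound = /w/, a consonant → -ere → *lorbowere*.
*nu* — final sound /u/ (a vowel) → -mi → *numi*.

lorbowere, numi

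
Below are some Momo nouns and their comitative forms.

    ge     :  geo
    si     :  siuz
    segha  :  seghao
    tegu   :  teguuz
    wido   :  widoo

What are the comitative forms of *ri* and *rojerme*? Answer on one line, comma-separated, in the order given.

riuz, rojermeo

The suffix is conditioned by the last vowel: -uz when the last vowel of the stem is a high vowel (*si*, *tegu*); -o when the last vowel of the stem is a non-high vowel (*ge*, *segha*, *wido*).
Since the last vowel of *ri* is /i/ (a high vowel), it takes -uz, giving *riuz*.
*rojerme* — last vowel /e/ (a non-high vowel) → -o → *rojermeo*.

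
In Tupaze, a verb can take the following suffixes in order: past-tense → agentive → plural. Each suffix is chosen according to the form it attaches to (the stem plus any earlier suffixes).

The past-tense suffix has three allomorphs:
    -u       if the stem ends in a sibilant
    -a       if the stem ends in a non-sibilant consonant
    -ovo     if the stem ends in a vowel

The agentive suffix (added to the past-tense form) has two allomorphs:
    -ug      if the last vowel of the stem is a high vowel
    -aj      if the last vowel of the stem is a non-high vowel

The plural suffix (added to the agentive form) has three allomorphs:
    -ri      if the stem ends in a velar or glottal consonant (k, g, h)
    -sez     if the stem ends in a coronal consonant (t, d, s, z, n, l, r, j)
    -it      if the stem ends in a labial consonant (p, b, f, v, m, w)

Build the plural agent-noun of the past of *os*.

osuugri

Since the final sound of *os* is /s/ (a sibilant), it takes -u, giving *osu*.
The last vowel of the past-tense form *osu* is /u/, which is a high vowel, so the agentive suffix is -ug, giving *osuug*.
The agentive form *osuug*: final consonant = /g/, velar/glottal → -ri → *osuugri*.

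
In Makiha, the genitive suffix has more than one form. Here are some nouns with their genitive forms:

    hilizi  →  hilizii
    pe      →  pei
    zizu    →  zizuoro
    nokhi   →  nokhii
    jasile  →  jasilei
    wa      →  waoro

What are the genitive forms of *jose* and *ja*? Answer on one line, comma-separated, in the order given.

josei, jaoro

Looking at the last vowel of each stem: -i when the last vowel of the stem is a front vowel (*hilizi*, *pe*, *nokhi*, *jasile*); -oro when the last vowel of the stem is a back vowel (*zizu*, *wa*).
The last vowel of *jose* is /e/, which is a front vowel, so the suffix is -i, giving *josei*.
*ja* — last vowel /a/ (a back vowel) → -oro → *jaoro*.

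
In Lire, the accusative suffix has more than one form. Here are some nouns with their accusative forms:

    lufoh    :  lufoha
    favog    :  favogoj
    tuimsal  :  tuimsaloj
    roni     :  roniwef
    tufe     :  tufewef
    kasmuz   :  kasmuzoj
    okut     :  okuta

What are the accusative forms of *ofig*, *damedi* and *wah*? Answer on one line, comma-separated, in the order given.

The pattern is voicing of the final sound: -a when the stem ends in a voiceless consonant (*lufoh*, *okut*); -oj when the stem ends in a voiced consonant (*favog*, *tuimsal*, *kasmuz*); -wef when the stem ends in a vowel (*roni*, *tufe*).
*ofig* — final sound /g/ (a voiced consonant) → -oj → *ofigoj*.
Since the final sound of *damedi* is /i/ (a vowel), it takes -wef, giving *damediwef*.
*wah* — final sound /h/ (a voiceless consonant) → -a → *waha*.

ofigoj, damediwef, waha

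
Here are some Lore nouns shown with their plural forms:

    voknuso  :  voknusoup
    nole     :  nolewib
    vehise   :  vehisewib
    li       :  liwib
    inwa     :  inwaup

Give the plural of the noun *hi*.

hiwib

The pattern is front/back vowel harmony: -wib when the last vowel of the stem is a front vowel (*nole*, *vehise*, *li*); -up when the last vowel of the stem is a back vowel (*voknuso*, *inwa*).
Since the last vowel of *hi* is /i/ (a front vowel), it takes -wib, giving *hiwib*.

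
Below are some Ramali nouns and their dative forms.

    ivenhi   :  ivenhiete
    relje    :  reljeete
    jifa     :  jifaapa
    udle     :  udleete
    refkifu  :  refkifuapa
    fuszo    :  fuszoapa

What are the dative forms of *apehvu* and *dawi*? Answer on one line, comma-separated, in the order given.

apehvuapa, dawiete

The pattern is front/back vowel harmony: -ete when the last vowel of the stem is a front vowel (*ivenhi*, *relje*, *udle*); -apa when the last vowel of the stem is a back vowel (*jifa*, *refkifu*, *fuszo*).
*apehvu*: last vowel = /u/, a back vowel → -apa → *apehvuapa*.
*dawi* — last vowel /i/ (a front vowel) → -ete → *dawiete*.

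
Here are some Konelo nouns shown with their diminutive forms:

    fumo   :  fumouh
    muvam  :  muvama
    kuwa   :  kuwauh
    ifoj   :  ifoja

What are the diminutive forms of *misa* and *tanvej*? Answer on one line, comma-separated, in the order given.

misauh, tanveja

The suffix is conditioned by the final sound: -a when the stem ends in a consonant (*muvam*, *ifoj*); -uh when the stem ends in a vowel (*fumo*, *kuwa*).
The final sound of *misa* is /a/, which is a vowel, so the suffix is -uh, giving *misauh*.
Since the final sound of *tanvej* is /j/ (a consonant), it takes -a, giving *tanveja*.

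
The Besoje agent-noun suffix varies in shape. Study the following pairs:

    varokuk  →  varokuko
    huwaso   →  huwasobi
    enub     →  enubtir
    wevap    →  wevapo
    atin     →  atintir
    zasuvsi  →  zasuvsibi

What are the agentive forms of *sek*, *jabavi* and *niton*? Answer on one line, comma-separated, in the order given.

The suffix is conditioned by the final sound: -o when the stem ends in a voiceless consonant (*varokuk*, *wevap*); -tir when the stem ends in a voiced consonant (*enub*, *atin*); -bi when the stem ends in a vowel (*huwaso*, *zasuvsi*).
*sek* — final sound /k/ (a voiceless consonant) → -o → *seko*.
Since the final sound of *jabavi* is /i/ (a vowel), it takes -bi, giving *jabavibi*.
*niton* — final sound /n/ (a voiced consonant) → -tir → *nitontir*.

seko, jabavibi, nitontir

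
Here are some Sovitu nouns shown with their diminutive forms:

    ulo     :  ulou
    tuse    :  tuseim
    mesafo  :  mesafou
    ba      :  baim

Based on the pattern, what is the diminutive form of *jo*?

The suffix is conditioned by the last vowel: -u when the last vowel of the stem is a rounded vowel (*ulo*, *mesafo*); -im when the last vowel of the stem is an unrounded vowel (*tuse*, *ba*).
*jo*: last vowel = /o/, a rounded vowel → -u → *jou*.

jou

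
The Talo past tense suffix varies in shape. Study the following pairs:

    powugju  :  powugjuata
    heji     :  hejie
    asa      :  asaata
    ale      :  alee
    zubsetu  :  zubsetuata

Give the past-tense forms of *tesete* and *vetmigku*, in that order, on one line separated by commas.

tesetee, vetmigkuata

The pattern is front/back vowel harmony: -e when the last vowel of the stem is a front vowel (*heji*, *ale*); -ata when the last vowel of the stem is a back vowel (*powugju*, *asa*, *zubsetu*).
The last vowel of *tesete* is /e/, which is a front vowel, so the suffix is -e, giving *tesetee*.
The last vowel of *vetmigku* is /u/, which is a back vowel, so the suffix is -ata, giving *vetmigkuata*.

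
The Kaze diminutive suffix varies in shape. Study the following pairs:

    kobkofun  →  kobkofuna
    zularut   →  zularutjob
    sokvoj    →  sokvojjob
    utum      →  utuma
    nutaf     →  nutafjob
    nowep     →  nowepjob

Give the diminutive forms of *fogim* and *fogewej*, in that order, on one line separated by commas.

fogima, fogewejjob

The suffix is conditioned by the final consonant: -a when the stem ends in a nasal (*kobkofun*, *utum*); -job when the stem ends in a non-nasal consonant (*zularut*, *sokvoj*, *nutaf*, *nowep*).
*fogim*: final consonant = /m/, a nasal → -a → *fogima*.
The final consonant of *fogewej* is /j/, which is non-nasal, so the suffix is -job, giving *fogewejjob*.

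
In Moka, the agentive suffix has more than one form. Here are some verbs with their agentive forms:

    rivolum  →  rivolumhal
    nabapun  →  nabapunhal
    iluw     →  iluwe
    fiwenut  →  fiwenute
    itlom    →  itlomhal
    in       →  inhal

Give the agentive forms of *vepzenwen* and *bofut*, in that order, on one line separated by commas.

The pattern is nasality of the final consonant: -hal when the stem ends in a nasal (*rivolum*, *nabapun*, *itlom*, *in*); -e when the stem ends in a non-nasal consonant (*iluw*, *fiwenut*).
*vepzenwen* — final consonant /n/ (a nasal) → -hal → *vepzenwenhal*.
*bofut*: final consonant = /t/, non-nasal → -e → *bofute*.

vepzenwenhal, bofute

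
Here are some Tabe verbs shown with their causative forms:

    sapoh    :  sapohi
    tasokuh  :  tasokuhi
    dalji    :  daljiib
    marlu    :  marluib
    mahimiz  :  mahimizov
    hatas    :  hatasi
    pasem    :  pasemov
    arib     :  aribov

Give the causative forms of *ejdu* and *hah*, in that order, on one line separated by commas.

ejduib, hahi

The suffix is conditioned by the final sound: -i when the stem ends in a voiceless consonant (*sapoh*, *tasokuh*, *hatas*); -ov when the stem ends in a voiced consonant (*mahimiz*, *pasem*, *arib*); -ib when the stem ends in a vowel (*dalji*, *marlu*).
Since the final sound of *ejdu* is /u/ (a vowel), it takes -ib, giving *ejduib*.
Since the final sound of *hah* is /h/ (a voiceless consonant), it takes -i, giving *hahi*.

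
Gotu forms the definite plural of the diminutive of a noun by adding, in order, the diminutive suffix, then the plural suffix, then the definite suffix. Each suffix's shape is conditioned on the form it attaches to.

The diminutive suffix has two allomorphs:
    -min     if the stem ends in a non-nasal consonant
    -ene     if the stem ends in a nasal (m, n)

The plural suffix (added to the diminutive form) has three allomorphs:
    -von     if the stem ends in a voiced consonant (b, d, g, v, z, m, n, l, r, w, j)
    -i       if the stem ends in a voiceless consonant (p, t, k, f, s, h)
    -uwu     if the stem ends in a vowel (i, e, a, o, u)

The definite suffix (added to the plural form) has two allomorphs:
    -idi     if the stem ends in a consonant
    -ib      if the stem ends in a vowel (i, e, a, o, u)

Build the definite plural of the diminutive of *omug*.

*omug*: final consonant = /g/, non-nasal → -min → *omugmin*.
The diminutive form *omugmin*: final sound = /n/, a voiced consonant → -von → *omugminvon*.
Since the final sound of the plural form *omugminvon* is /n/ (a consonant), it takes -idi, giving *omugminvonidi*.

omugminvonidi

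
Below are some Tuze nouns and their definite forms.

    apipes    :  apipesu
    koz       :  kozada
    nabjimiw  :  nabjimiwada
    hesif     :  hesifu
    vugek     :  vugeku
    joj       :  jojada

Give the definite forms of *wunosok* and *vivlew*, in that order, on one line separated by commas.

Looking at the final consonant of each stem: -u when the stem ends in a voiceless consonant (*apipes*, *hesif*, *vugek*); -ada when the stem ends in a voiced consonant (*koz*, *nabjimiw*, *joj*).
Since the final consonant of *wunosok* is /k/ (voiceless), it takes -u, giving *wunosoku*.
The final consonant of *vivlew* is /w/, which is voiced, so the suffix is -ada, giving *vivlewada*.

wunosoku, vivlewada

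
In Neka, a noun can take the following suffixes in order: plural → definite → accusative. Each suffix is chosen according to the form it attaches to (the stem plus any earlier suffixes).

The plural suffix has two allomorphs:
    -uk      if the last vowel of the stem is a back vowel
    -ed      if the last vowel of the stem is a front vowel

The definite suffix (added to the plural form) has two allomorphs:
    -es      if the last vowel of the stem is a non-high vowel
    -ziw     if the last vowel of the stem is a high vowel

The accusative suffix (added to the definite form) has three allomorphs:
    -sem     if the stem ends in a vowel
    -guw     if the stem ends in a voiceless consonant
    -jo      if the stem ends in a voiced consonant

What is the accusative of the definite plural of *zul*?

*zul* — last vowel /u/ (a back vowel) → -uk → *zuluk*.
The last vowel of the plural form *zuluk* is /u/, which is a high vowel, so the definite suffix is -ziw, giving *zulukziw*.
The definite form *zulukziw*: final sound = /w/, a voiced consonant → -jo → *zulukziwjo*.

zulukziwjo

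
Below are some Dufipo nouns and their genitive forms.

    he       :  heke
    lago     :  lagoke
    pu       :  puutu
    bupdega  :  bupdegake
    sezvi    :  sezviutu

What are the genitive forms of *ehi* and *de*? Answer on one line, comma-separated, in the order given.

The suffix is conditioned by the last vowel: -utu when the last vowel of the stem is a high vowel (*pu*, *sezvi*); -ke when the last vowel of the stem is a non-high vowel (*he*, *lago*, *bupdega*).
*ehi* — last vowel /i/ (a high vowel) → -utu → *ehiutu*.
Since the last vowel of *de* is /e/ (a non-high vowel), it takes -ke, giving *deke*.

ehiutu, deke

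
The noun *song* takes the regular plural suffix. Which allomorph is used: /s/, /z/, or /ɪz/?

The stem *song* ends in a voiced non-sibilant sound.
The plural suffix surfaces as /ɪz/ after sibilants, /s/ after other voiceless consonants, and /z/ after other voiced sounds.
So the plural -s on *song* is pronounced /z/.

/z/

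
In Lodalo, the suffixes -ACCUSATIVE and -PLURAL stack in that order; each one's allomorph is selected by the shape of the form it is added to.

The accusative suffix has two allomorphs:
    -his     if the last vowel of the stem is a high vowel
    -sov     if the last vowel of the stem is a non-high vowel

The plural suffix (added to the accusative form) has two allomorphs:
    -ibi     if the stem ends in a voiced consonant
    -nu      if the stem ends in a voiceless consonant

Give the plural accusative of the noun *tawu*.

tawuhisnu

Since the last vowel of *tawu* is /u/ (a high vowel), it takes -his, giving *tawuhis*.
The accusative form *tawuhis*: final consonant = /s/, voiceless → -nu → *tawuhisnu*.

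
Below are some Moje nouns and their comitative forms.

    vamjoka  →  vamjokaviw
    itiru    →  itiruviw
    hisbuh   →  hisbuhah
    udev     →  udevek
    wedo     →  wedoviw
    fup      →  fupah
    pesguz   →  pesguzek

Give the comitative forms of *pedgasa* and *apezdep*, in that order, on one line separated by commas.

pedgasaviw, apezdepah

The alternation tracks the final sound of the stem — -ah when the stem ends in a voiceless consonant (*hisbuh*, *fup*); -ek when the stem ends in a voiced consonant (*udev*, *pesguz*); -viw when the stem ends in a vowel (*vamjoka*, *itiru*, *wedo*).
*pedgasa*: final sound = /a/, a vowel → -viw → *pedgasaviw*.
Since the final sound of *apezdep* is /p/ (a voiceless consonant), it takes -ah, giving *apezdepah*.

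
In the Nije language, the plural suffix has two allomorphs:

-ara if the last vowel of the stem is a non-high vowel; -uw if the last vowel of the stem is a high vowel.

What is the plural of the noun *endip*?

The last vowel of *endip* is /i/, which is a high vowel, so the suffix is -uw, giving *endipuw*.

endipuw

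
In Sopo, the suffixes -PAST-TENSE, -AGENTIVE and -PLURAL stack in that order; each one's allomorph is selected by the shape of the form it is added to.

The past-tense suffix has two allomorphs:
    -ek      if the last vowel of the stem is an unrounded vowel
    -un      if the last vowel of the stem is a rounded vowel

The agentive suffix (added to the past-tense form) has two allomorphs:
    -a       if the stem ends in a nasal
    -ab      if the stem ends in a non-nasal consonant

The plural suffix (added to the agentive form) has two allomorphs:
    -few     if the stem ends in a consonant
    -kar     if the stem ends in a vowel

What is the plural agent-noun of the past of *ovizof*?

ovizofunakar

The last vowel of *ovizof* is /o/, which is a rounded vowel, so the past-tense suffix is -un, giving *ovizofun*.
The past-tense form *ovizofun*: final consonant = /n/, a nasal → -a → *ovizofuna*.
The agentive form *ovizofuna*: final sound = /a/, a vowel → -kar → *ovizofunakar*.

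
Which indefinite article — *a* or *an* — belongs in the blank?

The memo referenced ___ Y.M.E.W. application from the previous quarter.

The indefinite article is chosen by the initial *sound* of the following word, not its spelling.
The initialism *Y.M.E.W.* is read letter by letter; the first letter, Y, is pronounced /waɪ/, which begins with a consonant sound.
So the article is *a*: The memo referenced a Y.M.E.W. application from the previous quarter.

a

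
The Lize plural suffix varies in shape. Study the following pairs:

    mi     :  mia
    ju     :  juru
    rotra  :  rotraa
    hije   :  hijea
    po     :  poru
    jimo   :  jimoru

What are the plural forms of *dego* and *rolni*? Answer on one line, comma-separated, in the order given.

The alternation tracks the last vowel of the stem — -ru when the last vowel of the stem is a rounded vowel (*ju*, *po*, *jimo*); -a when the last vowel of the stem is an unrounded vowel (*mi*, *rotra*, *hije*).
The last vowel of *dego* is /o/, which is a rounded vowel, so the suffix is -ru, giving *degoru*.
Since the last vowel of *rolni* is /i/ (an unrounded vowel), it takes -a, giving *rolnia*.

degoru, rolnia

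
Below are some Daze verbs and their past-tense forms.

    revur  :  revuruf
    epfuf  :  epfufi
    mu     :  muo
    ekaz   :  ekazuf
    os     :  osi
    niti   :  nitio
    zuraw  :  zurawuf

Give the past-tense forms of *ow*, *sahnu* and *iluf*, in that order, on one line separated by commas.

The suffix is conditioned by the final sound: -i when the stem ends in a voiceless consonant (*epfuf*, *os*); -uf when the stem ends in a voiced consonant (*revur*, *ekaz*, *zuraw*); -o when the stem ends in a vowel (*mu*, *niti*).
*ow*: final sound = /w/, a voiced consonant → -uf → *owuf*.
The final sound of *sahnu* is /u/, which is a vowel, so the suffix is -o, giving *sahnuo*.
*iluf*: final sound = /f/, a voiceless consonant → -i → *ilufi*.

owuf, sahnuo, ilufi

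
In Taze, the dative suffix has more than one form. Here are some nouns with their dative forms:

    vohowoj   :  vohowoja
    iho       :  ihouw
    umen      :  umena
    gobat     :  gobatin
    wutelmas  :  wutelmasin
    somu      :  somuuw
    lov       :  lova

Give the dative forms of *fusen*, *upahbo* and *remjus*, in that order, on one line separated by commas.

fusena, upahbouw, remjusin

Looking at the final sound of each stem: -in when the stem ends in a voiceless consonant (*gobat*, *wutelmas*); -a when the stem ends in a voiced consonant (*vohowoj*, *umen*, *lov*); -uw when the stem ends in a vowel (*iho*, *somu*).
Since the final sound of *fusen* is /n/ (a voiced consonant), it takes -a, giving *fusena*.
The final sound of *upahbo* is /o/, which is a vowel, so the suffix is -uw, giving *upahbouw*.
The final sound of *remjus* is /s/, which is a voiceless consonant, so the suffix is -in, giving *remjusin*.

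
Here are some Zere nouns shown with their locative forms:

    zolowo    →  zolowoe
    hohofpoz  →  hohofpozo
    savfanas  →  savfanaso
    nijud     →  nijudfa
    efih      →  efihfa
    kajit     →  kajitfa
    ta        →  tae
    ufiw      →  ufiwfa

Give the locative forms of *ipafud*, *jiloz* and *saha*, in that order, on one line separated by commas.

ipafudfa, jilozo, sahae

The alternation tracks the final sound of the stem — -o when the stem ends in a sibilant (*hohofpoz*, *savfanas*); -fa when the stem ends in a non-sibilant consonant (*nijud*, *efih*, *kajit*, *ufiw*); -e when the stem ends in a vowel (*zolowo*, *ta*).
*ipafud* — final sound /d/ (a non-sibilant consonant) → -fa → *ipafudfa*.
Since the final sound of *jiloz* is /z/ (a sibilant), it takes -o, giving *jilozo*.
*saha* — final sound /a/ (a vowel) → -e → *sahae*.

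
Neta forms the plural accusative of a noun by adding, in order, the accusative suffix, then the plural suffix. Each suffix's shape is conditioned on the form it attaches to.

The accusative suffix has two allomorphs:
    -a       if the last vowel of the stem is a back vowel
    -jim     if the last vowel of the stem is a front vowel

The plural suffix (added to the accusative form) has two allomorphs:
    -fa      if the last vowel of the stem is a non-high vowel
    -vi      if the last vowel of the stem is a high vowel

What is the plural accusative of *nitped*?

nitpedjimvi

*nitped* — last vowel /e/ (a front vowel) → -jim → *nitpedjim*.
Since the last vowel of the accusative form *nitpedjim* is /i/ (a high vowel), it takes -vi, giving *nitpedjimvi*.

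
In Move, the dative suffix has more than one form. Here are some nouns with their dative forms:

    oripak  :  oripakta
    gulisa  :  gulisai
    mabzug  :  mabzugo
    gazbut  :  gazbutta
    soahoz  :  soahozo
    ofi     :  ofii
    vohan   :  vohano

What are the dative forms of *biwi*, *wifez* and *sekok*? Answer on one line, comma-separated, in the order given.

biwii, wifezo, sekokta

Looking at the final sound of each stem: -ta when the stem ends in a voiceless consonant (*oripak*, *gazbut*); -o when the stem ends in a voiced consonant (*mabzug*, *soahoz*, *vohan*); -i when the stem ends in a vowel (*gulisa*, *ofi*).
*biwi*: final sound = /i/, a vowel → -i → *biwii*.
*wifez* — final sound /z/ (a voiced consonant) → -o → *wifezo*.
*sekok* — final sound /k/ (a voiceless consonant) → -ta → *sekokta*.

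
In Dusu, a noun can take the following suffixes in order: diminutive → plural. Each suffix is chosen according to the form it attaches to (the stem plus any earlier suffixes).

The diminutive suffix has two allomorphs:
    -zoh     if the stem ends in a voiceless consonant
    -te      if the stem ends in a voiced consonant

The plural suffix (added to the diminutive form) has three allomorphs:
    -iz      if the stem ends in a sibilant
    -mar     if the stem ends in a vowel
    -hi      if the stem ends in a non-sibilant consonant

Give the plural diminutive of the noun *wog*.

The final consonant of *wog* is /g/, which is voiced, so the diminutive suffix is -te, giving *wogte*.
The diminutive form *wogte*: final sound = /e/, a vowel → -mar → *wogtemar*.

wogtemar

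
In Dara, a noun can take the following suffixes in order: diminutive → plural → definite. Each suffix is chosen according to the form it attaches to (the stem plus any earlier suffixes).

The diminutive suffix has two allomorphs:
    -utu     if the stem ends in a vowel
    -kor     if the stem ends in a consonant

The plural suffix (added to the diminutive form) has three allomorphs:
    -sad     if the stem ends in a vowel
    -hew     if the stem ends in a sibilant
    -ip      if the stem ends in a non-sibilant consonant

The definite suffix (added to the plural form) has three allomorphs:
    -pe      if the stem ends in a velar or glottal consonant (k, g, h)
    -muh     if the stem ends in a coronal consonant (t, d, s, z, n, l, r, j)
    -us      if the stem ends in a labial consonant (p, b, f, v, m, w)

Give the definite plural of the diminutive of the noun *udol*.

Since the final sound of *udol* is /l/ (a consonant), it takes -kor, giving *udolkor*.
Since the final sound of the diminutive form *udolkor* is /r/ (a non-sibilant consonant), it takes -ip, giving *udolkorip*.
Since the final consonant of the plural form *udolkorip* is /p/ (labial), it takes -us, giving *udolkoripus*.

udolkoripus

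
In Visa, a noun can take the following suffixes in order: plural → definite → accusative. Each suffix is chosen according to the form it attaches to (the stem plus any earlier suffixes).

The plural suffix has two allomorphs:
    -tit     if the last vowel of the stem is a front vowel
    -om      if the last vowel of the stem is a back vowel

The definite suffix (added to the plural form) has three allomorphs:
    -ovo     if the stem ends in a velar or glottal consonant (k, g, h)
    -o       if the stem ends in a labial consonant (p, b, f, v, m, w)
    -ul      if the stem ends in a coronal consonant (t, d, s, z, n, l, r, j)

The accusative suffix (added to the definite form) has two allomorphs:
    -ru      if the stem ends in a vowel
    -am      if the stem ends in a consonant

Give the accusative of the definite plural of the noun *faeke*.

*faeke*: last vowel = /e/, a front vowel → -tit → *faeketit*.
Since the final consonant of the plural form *faeketit* is /t/ (coronal), it takes -ul, giving *faeketitul*.
The definite form *faeketitul*: final sound = /l/, a consonant → -am → *faeketitulam*.

faeketitulam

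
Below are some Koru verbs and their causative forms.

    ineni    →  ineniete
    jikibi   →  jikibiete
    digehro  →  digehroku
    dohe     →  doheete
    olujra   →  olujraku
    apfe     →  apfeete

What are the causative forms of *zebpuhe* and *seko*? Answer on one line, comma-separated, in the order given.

The alternation tracks the last vowel of the stem — -ete when the last vowel of the stem is a front vowel (*ineni*, *jikibi*, *dohe*, *apfe*); -ku when the last vowel of the stem is a back vowel (*digehro*, *olujra*).
Since the last vowel of *zebpuhe* is /e/ (a front vowel), it takes -ete, giving *zebpuheete*.
Since the last vowel of *seko* is /o/ (a back vowel), it takes -ku, giving *sekoku*.

zebpuheete, sekoku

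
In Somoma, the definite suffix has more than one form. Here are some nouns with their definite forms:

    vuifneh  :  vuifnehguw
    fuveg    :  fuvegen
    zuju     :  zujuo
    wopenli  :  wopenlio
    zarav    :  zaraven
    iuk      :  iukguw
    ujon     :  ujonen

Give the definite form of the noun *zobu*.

zobuo

The suffix is conditioned by the final sound: -guw when the stem ends in a voiceless consonant (*vuifneh*, *iuk*); -en when the stem ends in a voiced consonant (*fuveg*, *zarav*, *ujon*); -o when the stem ends in a vowel (*zuju*, *wopenli*).
The final sound of *zobu* is /u/, which is a vowel, so the suffix is -o, giving *zobuo*.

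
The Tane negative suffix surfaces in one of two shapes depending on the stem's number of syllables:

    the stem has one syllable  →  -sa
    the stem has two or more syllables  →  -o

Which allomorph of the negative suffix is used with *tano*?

*tano* (2 syllables) → -o.

-o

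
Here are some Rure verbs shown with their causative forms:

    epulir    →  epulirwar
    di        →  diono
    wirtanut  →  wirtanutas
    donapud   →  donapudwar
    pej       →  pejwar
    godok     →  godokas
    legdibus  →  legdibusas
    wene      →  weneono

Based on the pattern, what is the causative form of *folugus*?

folugusas

The alternation tracks the final sound of the stem — -as when the stem ends in a voiceless consonant (*wirtanut*, *godok*, *legdibus*); -war when the stem ends in a voiced consonant (*epulir*, *donapud*, *pej*); -ono when the stem ends in a vowel (*di*, *wene*).
The final sound of *folugus* is /s/, which is a voiceless consonant, so the suffix is -as, giving *folugusas*.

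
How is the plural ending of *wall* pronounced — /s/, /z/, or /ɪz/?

/z/

The stem *wall* ends in a voiced non-sibilant sound.
The plural suffix surfaces as /ɪz/ after sibilants, /s/ after other voiceless consonants, and /z/ after other voiced sounds.
So the plural -s on *wall* is pronounced /z/.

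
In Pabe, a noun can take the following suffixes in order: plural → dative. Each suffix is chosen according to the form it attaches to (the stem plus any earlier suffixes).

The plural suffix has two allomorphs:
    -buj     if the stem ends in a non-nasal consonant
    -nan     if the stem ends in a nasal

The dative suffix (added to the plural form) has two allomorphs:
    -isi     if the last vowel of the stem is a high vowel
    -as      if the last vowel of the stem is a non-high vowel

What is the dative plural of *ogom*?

ogomnanas

*ogom* — final consonant /m/ (a nasal) → -nan → *ogomnan*.
The last vowel of the plural form *ogomnan* is /a/, which is a non-high vowel, so the dative suffix is -as, giving *ogomnanas*.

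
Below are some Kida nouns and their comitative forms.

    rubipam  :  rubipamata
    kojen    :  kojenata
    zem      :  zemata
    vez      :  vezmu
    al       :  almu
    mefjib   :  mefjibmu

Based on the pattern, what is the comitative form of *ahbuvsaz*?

Looking at the final consonant of each stem: -ata when the stem ends in a nasal (*rubipam*, *kojen*, *zem*); -mu when the stem ends in a non-nasal consonant (*vez*, *al*, *mefjib*).
*ahbuvsaz*: final consonant = /z/, non-nasal → -mu → *ahbuvsazmu*.

ahbuvsazmu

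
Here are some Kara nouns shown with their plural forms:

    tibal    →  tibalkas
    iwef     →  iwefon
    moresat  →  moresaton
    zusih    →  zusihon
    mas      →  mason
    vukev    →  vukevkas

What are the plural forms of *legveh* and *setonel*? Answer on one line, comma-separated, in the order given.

legvehon, setonelkas

Looking at the final consonant of each stem: -on when the stem ends in a voiceless consonant (*iwef*, *moresat*, *zusih*, *mas*); -kas when the stem ends in a voiced consonant (*tibal*, *vukev*).
*legveh*: final consonant = /h/, voiceless → -on → *legvehon*.
Since the final consonant of *setonel* is /l/ (voiced), it takes -kas, giving *setonelkas*.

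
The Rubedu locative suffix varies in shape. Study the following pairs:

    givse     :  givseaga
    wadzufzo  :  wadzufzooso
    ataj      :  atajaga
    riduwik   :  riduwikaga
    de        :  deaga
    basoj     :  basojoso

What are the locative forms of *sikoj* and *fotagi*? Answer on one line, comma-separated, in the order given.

sikojoso, fotagiaga

The pattern is rounding harmony: -oso when the last vowel of the stem is a rounded vowel (*wadzufzo*, *basoj*); -aga when the last vowel of the stem is an unrounded vowel (*givse*, *ataj*, *riduwik*, *de*).
The last vowel of *sikoj* is /o/, which is a rounded vowel, so the suffix is -oso, giving *sikojoso*.
*fotagi* — last vowel /i/ (an unrounded vowel) → -aga → *fotagiaga*.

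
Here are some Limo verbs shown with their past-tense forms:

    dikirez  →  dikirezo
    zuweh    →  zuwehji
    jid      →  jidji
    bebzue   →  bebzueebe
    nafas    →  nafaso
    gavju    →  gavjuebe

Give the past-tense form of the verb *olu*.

oluebe

The pattern is sibilance of the final sound: -o when the stem ends in a sibilant (*dikirez*, *nafas*); -ji when the stem ends in a non-sibilant consonant (*zuweh*, *jid*); -ebe when the stem ends in a vowel (*bebzue*, *gavju*).
*olu* — final sound /u/ (a vowel) → -ebe → *oluebe*.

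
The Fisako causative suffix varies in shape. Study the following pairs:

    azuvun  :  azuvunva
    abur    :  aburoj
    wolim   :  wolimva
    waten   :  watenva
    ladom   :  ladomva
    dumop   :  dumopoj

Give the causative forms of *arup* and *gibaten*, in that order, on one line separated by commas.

arupoj, gibatenva

Looking at the final consonant of each stem: -va when the stem ends in a nasal (*azuvun*, *wolim*, *waten*, *ladom*); -oj when the stem ends in a non-nasal consonant (*abur*, *dumop*).
*arup* — final consonant /p/ (non-nasal) → -oj → *arupoj*.
*gibaten*: final consonant = /n/, a nasal → -va → *gibatenva*.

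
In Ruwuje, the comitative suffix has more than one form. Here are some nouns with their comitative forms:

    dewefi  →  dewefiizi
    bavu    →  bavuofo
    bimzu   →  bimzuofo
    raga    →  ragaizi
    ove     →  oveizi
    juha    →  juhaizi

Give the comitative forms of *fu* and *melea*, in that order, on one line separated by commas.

fuofo, meleaizi

The suffix is conditioned by the last vowel: -ofo when the last vowel of the stem is a rounded vowel (*bavu*, *bimzu*); -izi when the last vowel of the stem is an unrounded vowel (*dewefi*, *raga*, *ove*, *juha*).
*fu*: last vowel = /u/, a rounded vowel → -ofo → *fuofo*.
The last vowel of *melea* is /a/, which is an unrounded vowel, so the suffix is -izi, giving *meleaizi*.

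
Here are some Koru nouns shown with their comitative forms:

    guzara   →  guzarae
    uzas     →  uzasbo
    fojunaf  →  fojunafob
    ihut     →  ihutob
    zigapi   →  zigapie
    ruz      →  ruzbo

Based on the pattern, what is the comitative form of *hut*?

The pattern is sibilance of the final sound: -bo when the stem ends in a sibilant (*uzas*, *ruz*); -ob when the stem ends in a non-sibilant consonant (*fojunaf*, *ihut*); -e when the stem ends in a vowel (*guzara*, *zigapi*).
The final sound of *hut* is /t/, which is a non-sibilant consonant, so the suffix is -ob, giving *hutob*.

hutob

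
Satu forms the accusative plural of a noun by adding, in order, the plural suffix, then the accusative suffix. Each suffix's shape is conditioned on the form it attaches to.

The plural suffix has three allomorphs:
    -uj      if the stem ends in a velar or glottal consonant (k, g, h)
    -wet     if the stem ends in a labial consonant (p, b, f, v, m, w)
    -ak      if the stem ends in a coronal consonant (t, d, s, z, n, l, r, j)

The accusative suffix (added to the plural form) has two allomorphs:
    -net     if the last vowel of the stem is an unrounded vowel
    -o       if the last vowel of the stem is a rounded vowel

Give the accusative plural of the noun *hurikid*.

hurikidaknet

Since the final consonant of *hurikid* is /d/ (coronal), it takes -ak, giving *hurikidak*.
The last vowel of the plural form *hurikidak* is /a/, which is an unrounded vowel, so the accusative suffix is -net, giving *hurikidaknet*.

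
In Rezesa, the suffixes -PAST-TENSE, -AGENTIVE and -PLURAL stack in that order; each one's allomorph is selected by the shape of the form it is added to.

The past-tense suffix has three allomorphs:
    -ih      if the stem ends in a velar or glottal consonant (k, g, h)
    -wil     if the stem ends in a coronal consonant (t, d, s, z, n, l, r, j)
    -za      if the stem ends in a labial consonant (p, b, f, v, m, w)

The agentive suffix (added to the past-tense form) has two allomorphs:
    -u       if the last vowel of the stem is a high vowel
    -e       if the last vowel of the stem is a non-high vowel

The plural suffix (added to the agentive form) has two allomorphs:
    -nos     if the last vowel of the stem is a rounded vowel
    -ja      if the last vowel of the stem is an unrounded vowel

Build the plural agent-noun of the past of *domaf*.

domafzaeja

Since the final consonant of *domaf* is /f/ (labial), it takes -za, giving *domafza*.
The past-tense form *domafza* — last vowel /a/ (a non-high vowel) → -e → *domafzae*.
Since the last vowel of the agentive form *domafzae* is /e/ (an unrounded vowel), it takes -ja, giving *domafzaeja*.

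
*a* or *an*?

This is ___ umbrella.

an

The indefinite article is chosen by the initial *sound* of the following word, not its spelling.
*umbrella* begins with the sound /ʌ/ (u pronounced /ʌ/) — a vowel sound.
So the article is *an*: This is an umbrella.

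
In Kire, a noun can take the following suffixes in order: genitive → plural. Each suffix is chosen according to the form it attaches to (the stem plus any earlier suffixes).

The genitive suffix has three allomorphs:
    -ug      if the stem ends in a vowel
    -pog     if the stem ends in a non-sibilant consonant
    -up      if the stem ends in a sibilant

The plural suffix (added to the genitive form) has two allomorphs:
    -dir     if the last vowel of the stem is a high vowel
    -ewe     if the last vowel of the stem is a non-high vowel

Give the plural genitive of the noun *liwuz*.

*liwuz* — final sound /z/ (a sibilant) → -up → *liwuzup*.
The last vowel of the genitive form *liwuzup* is /u/, which is a high vowel, so the plural suffix is -dir, giving *liwuzupdir*.

liwuzupdir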